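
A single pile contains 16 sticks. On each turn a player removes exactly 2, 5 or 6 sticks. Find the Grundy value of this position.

2

Compute g(0), g(1), … for moves {2, 5, 6}:
k:     0  1  2  3  4  5  6  7  8  9 10 11 12 13 14 15 16
g(k):  0  0  1  1  0  2  1  3  0  2  1  0  0  1  1  0  2
So g(16) = 2.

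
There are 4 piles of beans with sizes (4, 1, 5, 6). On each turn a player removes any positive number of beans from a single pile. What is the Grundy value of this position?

6

Bitwise XOR of the heap sizes:
  100  (4)
  001  (1)
  101  (5)
  110  (6)
  ---
  110  (6)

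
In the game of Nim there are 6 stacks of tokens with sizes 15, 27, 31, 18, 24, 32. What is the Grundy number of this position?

33

Bitwise XOR of the heap sizes:
  001111  (15)
  011011  (27)
  011111  (31)
  010010  (18)
  011000  (24)
  100000  (32)
  ------
  100001  (33)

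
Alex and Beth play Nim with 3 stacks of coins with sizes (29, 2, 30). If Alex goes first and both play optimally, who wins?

Compute the nim-sum pairwise:
29 ^ 2 = 31
31 ^ 30 = 1
The nim-sum is 1 ≠ 0, so this is an N-position: the player to move can win; Alex has a winning move.

Alex wins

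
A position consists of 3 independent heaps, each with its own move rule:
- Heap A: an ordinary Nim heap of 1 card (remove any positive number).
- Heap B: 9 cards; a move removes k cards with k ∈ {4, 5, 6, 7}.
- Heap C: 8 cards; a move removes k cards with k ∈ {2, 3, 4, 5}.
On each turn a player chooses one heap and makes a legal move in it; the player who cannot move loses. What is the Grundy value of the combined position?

3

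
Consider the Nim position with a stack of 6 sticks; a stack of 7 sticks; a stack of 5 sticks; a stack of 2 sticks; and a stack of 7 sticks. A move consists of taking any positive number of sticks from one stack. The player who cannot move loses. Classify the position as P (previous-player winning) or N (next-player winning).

N-position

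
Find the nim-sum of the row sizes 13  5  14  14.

Nim-sum: 13 ^ 5 ^ 14 ^ 14 = 8.

8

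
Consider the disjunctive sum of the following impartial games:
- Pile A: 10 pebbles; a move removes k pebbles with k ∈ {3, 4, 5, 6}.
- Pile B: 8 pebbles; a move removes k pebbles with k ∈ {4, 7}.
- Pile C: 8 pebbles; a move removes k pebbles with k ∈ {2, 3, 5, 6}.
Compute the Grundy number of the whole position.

Build the Grundy sequence for pile A with g(k) = mex{g(k−s) : s ∈ {3, 4, 5, 6}, s ≤ k}:
k:     0  1  2  3  4  5  6  7  8  9 10
g(k):  0  0  0  1  1  1  2  2  2  0  0
So g(10) = 0.
Grundy values for pile B (subtraction set {4, 7}):
k:     0  1  2  3  4  5  6  7  8
g(k):  0  0  0  0  1  1  1  1  2
So g(8) = 2.
For pile C, compute g(0), g(1), … with moves {2, 3, 5, 6}:
k:     0  1  2  3  4  5  6  7  8
g(k):  0  0  1  1  2  2  3  3  0
So g(8) = 0.
By the Sprague-Grundy theorem, the Grundy value of a sum of independent games is the XOR of the component values.
Combined value = 0 ⊕ 2 ⊕ 0 = 2.

2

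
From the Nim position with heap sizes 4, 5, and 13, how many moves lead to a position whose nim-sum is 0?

Nim-sum: 4 ⊕ 5 ⊕ 13 = 12.
The overall nim-sum is X = 12. A heap of size p has a winning move iff p XOR X < p (reduce it to p XOR X).
  4: 4 XOR 12 = 8 ≥ 4 — no move.
  5: 5 XOR 12 = 9 ≥ 5 — no move.
  13: 13 XOR 12 = 1 < 13 — winning move (to 1).
That gives 1 winning move.

1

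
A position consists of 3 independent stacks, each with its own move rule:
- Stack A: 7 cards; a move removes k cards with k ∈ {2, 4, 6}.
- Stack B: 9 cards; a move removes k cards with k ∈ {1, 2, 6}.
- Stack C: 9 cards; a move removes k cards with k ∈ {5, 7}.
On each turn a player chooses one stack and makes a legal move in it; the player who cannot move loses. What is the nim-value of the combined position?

0

Grundy values for stack A (subtraction set {2, 4, 6}):
k:     0  1  2  3  4  5  6  7
g(k):  0  0  1  1  2  2  3  3
So g(7) = 3.
For stack B, compute g(0), g(1), … with moves {1, 2, 6}:
k:     0  1  2  3  4  5  6  7  8  9
g(k):  0  1  2  0  1  2  3  0  1  2
So g(9) = 2.
For stack C, compute g(0), g(1), … with moves {5, 7}:
k:     0  1  2  3  4  5  6  7  8  9
g(k):  0  0  0  0  0  1  1  1  1  1
So g(9) = 1.
The value of a disjunctive sum is the nim-sum of the parts.
Combined value = 3 ⊕ 2 ⊕ 1 = 0.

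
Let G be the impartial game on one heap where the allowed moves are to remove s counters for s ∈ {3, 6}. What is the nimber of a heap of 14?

Compute g(0), g(1), … for moves {3, 6}:
k:     0  1  2  3  4  5  6  7  8  9 10 11 12 13 14
g(k):  0  0  0  1  1  1  2  2  2  0  0  0  1  1  1
So g(14) = 1.

1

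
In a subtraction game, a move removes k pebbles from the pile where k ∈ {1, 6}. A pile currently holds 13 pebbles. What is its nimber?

Compute g(0), g(1), … for moves {1, 6}:
k:     0  1  2  3  4  5  6  7  8  9 10 11 12 13
g(k):  0  1  0  1  0  1  2  0  1  0  1  0  1  2
So g(13) = 2.

2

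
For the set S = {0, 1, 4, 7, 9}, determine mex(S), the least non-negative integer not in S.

2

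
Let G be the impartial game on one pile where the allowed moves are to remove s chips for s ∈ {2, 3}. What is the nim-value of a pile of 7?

1

Build the Grundy sequence with g(k) = mex{g(k−s) : s ∈ {2, 3}, s ≤ k}:
k:     0  1  2  3  4  5  6  7
g(k):  0  0  1  1  2  0  0  1
So g(7) = 1.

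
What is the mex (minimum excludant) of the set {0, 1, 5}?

The values 0, 1 are all present; 2 is the first non-negative integer missing from the set.

2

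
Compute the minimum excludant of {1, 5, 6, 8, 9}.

0

0 is not in the set, so the mex is 0.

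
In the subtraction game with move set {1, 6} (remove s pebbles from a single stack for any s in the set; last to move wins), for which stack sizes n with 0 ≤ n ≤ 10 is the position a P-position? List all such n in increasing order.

0, 2, 4, 7, 9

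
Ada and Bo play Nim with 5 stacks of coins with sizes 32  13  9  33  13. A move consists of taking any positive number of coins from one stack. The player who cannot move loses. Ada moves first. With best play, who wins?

Compute the nim-sum pairwise:
32 ^ 13 = 45
45 ^ 9 = 36
36 ^ 33 = 5
5 ^ 13 = 8
The nim-sum is 8 ≠ 0, so this is an N-position: the player to move can win; Ada has a winning move.

Ada wins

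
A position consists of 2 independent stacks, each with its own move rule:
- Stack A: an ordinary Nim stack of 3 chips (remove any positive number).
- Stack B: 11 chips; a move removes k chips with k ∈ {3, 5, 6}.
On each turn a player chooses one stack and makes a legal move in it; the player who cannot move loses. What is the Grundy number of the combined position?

3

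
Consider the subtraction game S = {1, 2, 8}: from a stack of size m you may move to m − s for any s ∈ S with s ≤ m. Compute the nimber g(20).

2

Build the Grundy sequence with g(k) = mex{g(k−s) : s ∈ {1, 2, 8}, s ≤ k}:
k:     0  1  2  3  4  5  6  7  8  9 10 11 12 13 14 15 16 17 18 19 20
g(k):  0  1  2  0  1  2  0  1  2  0  1  2  0  1  2  0  1  2  0  1  2
So g(20) = 2.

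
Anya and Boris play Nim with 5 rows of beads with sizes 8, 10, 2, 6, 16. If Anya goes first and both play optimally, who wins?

Anya wins

Compute the nim-sum pairwise:
8 ^ 10 = 2
2 ^ 2 = 0
0 ^ 6 = 6
6 ^ 16 = 22
The nim-sum is 22 ≠ 0, so this is an N-position: the player to move can win; Anya has a winning move.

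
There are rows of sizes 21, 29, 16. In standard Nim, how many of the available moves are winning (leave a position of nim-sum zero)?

Nim-sum: 21 ⊕ 29 ⊕ 16 = 24.
The overall nim-sum is X = 24. A row of size p has a winning move iff p XOR X < p (reduce it to p XOR X).
  21: 21 XOR 24 = 13 < 21 — winning move (to 13).
  29: 29 XOR 24 = 5 < 29 — winning move (to 5).
  16: 16 XOR 24 = 8 < 16 — winning move (to 8).
That gives 3 winning moves.

3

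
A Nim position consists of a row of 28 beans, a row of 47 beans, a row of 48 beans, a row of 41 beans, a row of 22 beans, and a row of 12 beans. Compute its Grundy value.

48

Write each in binary and XOR column by column:
  011100  (28)
  101111  (47)
  110000  (48)
  101001  (41)
  010110  (22)
  001100  (12)
  ------
  110000  (48)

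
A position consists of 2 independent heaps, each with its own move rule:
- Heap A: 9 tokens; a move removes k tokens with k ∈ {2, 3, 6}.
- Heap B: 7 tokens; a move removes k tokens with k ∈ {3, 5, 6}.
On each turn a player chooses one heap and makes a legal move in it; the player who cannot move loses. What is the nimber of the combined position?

For heap A, compute g(0), g(1), … with moves {2, 3, 6}:
k:     0  1  2  3  4  5  6  7  8  9
g(k):  0  0  1  1  2  0  3  1  2  0
So g(9) = 0.
For heap B, compute g(0), g(1), … with moves {3, 5, 6}:
k:     0  1  2  3  4  5  6  7
g(k):  0  0  0  1  1  1  2  2
So g(7) = 2.
By the Sprague-Grundy theorem, the Grundy value of a sum of independent games is the XOR of the component values.
Combined value = 0 XOR 2 = 2.

2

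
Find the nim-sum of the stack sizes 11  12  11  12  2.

2

Compute the nim-sum pairwise:
11 XOR 12 = 7
7 XOR 11 = 12
12 XOR 12 = 0
0 XOR 2 = 2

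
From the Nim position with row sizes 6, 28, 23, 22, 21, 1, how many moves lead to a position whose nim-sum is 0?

Nim-sum: 6 ^ 28 ^ 23 ^ 22 ^ 21 ^ 1 = 15.
The overall nim-sum is X = 15. A row of size p has a winning move iff p XOR X < p (reduce it to p XOR X).
  6: 6 XOR 15 = 9 ≥ 6 — no move.
  28: 28 XOR 15 = 19 < 28 — winning move (to 19).
  23: 23 XOR 15 = 24 ≥ 23 — no move.
  22: 22 XOR 15 = 25 ≥ 22 — no move.
  21: 21 XOR 15 = 26 ≥ 21 — no move.
  1: 1 XOR 15 = 14 ≥ 1 — no move.
That gives 1 winning move.

1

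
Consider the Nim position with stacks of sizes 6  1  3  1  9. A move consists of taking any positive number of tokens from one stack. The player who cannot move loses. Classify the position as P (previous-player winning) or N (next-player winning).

Compute the nim-sum pairwise:
6 XOR 1 = 7
7 XOR 3 = 4
4 XOR 1 = 5
5 XOR 9 = 12
The nim-sum is 12 ≠ 0, so this is an N-position: the player to move can win.

N-position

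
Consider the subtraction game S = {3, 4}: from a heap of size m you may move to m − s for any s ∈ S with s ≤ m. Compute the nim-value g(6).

2

Build the Grundy sequence with g(k) = mex{g(k−s) : s ∈ {3, 4}, s ≤ k}:
k:     0  1  2  3  4  5  6
g(k):  0  0  0  1  1  1  2
So g(6) = 2.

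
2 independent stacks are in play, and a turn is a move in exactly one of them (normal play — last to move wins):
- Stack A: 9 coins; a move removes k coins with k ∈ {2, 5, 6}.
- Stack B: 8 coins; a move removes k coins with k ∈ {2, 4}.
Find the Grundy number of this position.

Grundy values for stack A (subtraction set {2, 5, 6}):
g(0) = mex{} = 0
g(1) = mex{} = 0
g(2) = mex{0} = 1
g(3) = mex{0} = 1
g(4) = mex{1} = 0
g(5) = mex{0,1} = 2
g(6) = mex{0} = 1
g(7) = mex{0,1,2} = 3
g(8) = mex{1} = 0
g(9) = mex{0,1,3} = 2
So g(9) = 2.
Build the Grundy sequence for stack B with g(k) = mex{g(k−s) : s ∈ {2, 4}, s ≤ k}:
k:     0  1  2  3  4  5  6  7  8
g(k):  0  0  1  1  2  2  0  0  1
So g(8) = 1.
By the Sprague-Grundy theorem, the Grundy value of a sum of independent games is the XOR of the component values.
Combined value = 2 ⊕ 1 = 3.

3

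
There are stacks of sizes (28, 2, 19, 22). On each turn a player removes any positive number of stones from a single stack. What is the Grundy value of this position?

27

Compute the nim-sum pairwise:
28 ⊕ 2 = 30
30 ⊕ 19 = 13
13 ⊕ 22 = 27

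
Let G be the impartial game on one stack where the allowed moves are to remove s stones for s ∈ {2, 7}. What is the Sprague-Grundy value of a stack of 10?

Grundy values for subtraction set {2, 7}:
k:     0  1  2  3  4  5  6  7  8  9 10
g(k):  0  0  1  1  0  0  1  1  2  0  0
So g(10) = 0.

0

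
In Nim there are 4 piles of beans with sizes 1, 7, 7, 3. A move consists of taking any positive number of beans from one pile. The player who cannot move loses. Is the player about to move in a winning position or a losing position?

Winning position

In binary:
  001  (1)
  111  (7)
  111  (7)
  011  (3)
  ---
  010  (2)
The nim-sum is 2 ≠ 0, so this is an N-position: the player to move can win.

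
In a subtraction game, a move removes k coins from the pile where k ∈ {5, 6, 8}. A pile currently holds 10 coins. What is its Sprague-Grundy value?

2

Build the Grundy sequence with g(k) = mex{g(k−s) : s ∈ {5, 6, 8}, s ≤ k}:
g(0) = mex{} = 0
g(1) = mex{} = 0
g(2) = mex{} = 0
g(3) = mex{} = 0
g(4) = mex{} = 0
g(5) = mex{0} = 1
g(6) = mex{0} = 1
g(7) = mex{0} = 1
g(8) = mex{0} = 1
g(9) = mex{0} = 1
g(10) = mex{0,1} = 2
So g(10) = 2.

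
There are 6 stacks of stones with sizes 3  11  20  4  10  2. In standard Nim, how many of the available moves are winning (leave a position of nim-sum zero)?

1

Nim-sum: 3 XOR 11 XOR 20 XOR 4 XOR 10 XOR 2 = 16.
The overall nim-sum is X = 16. A stack of size p has a winning move iff p XOR X < p (reduce it to p XOR X).
  3: 3 XOR 16 = 19 ≥ 3 — no move.
  11: 11 XOR 16 = 27 ≥ 11 — no move.
  20: 20 XOR 16 = 4 < 20 — winning move (to 4).
  4: 4 XOR 16 = 20 ≥ 4 — no move.
  10: 10 XOR 16 = 26 ≥ 10 — no move.
  2: 2 XOR 16 = 18 ≥ 2 — no move.
That gives 1 winning move.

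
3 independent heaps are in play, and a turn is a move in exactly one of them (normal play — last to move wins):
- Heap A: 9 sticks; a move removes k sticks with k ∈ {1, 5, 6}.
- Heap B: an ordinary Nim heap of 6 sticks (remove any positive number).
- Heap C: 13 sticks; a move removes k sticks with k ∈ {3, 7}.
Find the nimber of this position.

For heap A, compute g(0), g(1), … with moves {1, 5, 6}:
k:     0  1  2  3  4  5  6  7  8  9
g(k):  0  1  0  1  0  1  2  3  2  3
So g(9) = 3.
Heap B is a plain Nim heap of size 6, so its Grundy value is 6.
Grundy values for heap C (subtraction set {3, 7}):
g(0) = mex{} = 0
g(1) = mex{} = 0
g(2) = mex{} = 0
g(3) = mex{0} = 1
g(4) = mex{0} = 1
g(5) = mex{0} = 1
g(6) = mex{1} = 0
g(7) = mex{0,1} = 2
g(8) = mex{0,1} = 2
g(9) = mex{0} = 1
g(10) = mex{1,2} = 0
g(11) = mex{1,2} = 0
g(12) = mex{1} = 0
g(13) = mex{0} = 1
So g(13) = 1.
The value of a disjunctive sum is the nim-sum of the parts.
Combined value = 3 XOR 6 XOR 1 = 4.

4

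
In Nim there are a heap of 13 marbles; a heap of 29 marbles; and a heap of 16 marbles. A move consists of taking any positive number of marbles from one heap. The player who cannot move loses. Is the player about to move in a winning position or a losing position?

Losing position

Bitwise XOR of the heap sizes:
  01101  (13)
  11101  (29)
  10000  (16)
  -----
  00000  (0)
The nim-sum is 0, so this is a P-position: the player to move is in a losing position under optimal play.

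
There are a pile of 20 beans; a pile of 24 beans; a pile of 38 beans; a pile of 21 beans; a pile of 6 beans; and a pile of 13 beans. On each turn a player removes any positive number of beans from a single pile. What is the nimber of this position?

52

Write each in binary and XOR column by column:
  010100  (20)
  011000  (24)
  100110  (38)
  010101  (21)
  000110  (6)
  001101  (13)
  ------
  110100  (52)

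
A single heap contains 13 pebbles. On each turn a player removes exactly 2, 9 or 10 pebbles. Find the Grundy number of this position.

2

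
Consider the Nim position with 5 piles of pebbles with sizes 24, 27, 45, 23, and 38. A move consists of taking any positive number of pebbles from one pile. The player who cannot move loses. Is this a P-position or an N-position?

N-position

Compute the nim-sum pairwise:
24 ⊕ 27 = 3
3 ⊕ 45 = 46
46 ⊕ 23 = 57
57 ⊕ 38 = 31
The nim-sum is 31 ≠ 0, so this is an N-position: the player to move can win.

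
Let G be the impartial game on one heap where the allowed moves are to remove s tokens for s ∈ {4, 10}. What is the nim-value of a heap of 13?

1

Grundy values for subtraction set {4, 10}:
k:     0  1  2  3  4  5  6  7  8  9 10 11 12 13
g(k):  0  0  0  0  1  1  1  1  0  0  2  2  1  1
So g(13) = 1.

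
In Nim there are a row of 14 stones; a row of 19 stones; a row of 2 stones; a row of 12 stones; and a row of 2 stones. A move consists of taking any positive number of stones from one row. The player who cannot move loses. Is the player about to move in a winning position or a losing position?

Compute the nim-sum pairwise:
14 ^ 19 = 29
29 ^ 2 = 31
31 ^ 12 = 19
19 ^ 2 = 17
The nim-sum is 17 ≠ 0, so this is an N-position: the player to move can win.

Winning position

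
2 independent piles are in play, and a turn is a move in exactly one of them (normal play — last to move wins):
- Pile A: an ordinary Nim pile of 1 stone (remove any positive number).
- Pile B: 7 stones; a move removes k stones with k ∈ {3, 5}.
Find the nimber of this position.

Pile A is a plain Nim pile of size 1, so its Grundy value is 1.
Build the Grundy sequence for pile B with g(k) = mex{g(k−s) : s ∈ {3, 5}, s ≤ k}:
g(0) = mex{} = 0
g(1) = mex{} = 0
g(2) = mex{} = 0
g(3) = mex{0} = 1
g(4) = mex{0} = 1
g(5) = mex{0} = 1
g(6) = mex{0,1} = 2
g(7) = mex{0,1} = 2
So g(7) = 2.
By the Sprague-Grundy theorem, the Grundy value of a sum of independent games is the XOR of the component values.
Combined value = 1 XOR 2 = 3.

3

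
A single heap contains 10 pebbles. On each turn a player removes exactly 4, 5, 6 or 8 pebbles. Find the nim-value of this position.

2

Grundy values for subtraction set {4, 5, 6, 8}:
g(0) = mex{} = 0
g(1) = mex{} = 0
g(2) = mex{} = 0
g(3) = mex{} = 0
g(4) = mex{0} = 1
g(5) = mex{0} = 1
g(6) = mex{0} = 1
g(7) = mex{0} = 1
g(8) = mex{0,1} = 2
g(9) = mex{0,1} = 2
g(10) = mex{0,1} = 2
So g(10) = 2.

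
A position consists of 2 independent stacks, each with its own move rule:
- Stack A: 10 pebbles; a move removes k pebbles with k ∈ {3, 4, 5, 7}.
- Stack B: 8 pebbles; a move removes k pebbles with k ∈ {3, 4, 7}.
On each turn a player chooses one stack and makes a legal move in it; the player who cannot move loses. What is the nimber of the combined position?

2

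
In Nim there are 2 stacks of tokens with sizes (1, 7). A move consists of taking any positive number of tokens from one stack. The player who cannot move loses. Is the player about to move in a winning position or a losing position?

Winning position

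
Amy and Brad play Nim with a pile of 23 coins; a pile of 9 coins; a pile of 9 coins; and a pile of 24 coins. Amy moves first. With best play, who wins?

Amy wins

In binary:
  10111  (23)
  01001  (9)
  01001  (9)
  11000  (24)
  -----
  01111  (15)
The nim-sum is 15 ≠ 0, so this is an N-position: the player to move can win; Amy has a winning move.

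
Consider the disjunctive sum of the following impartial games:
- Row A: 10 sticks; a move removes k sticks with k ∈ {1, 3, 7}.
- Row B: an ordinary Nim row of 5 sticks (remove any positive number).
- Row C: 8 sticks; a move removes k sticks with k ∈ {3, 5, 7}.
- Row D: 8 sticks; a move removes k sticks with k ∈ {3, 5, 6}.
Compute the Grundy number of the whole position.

Build the Grundy sequence for row A with g(k) = mex{g(k−s) : s ∈ {1, 3, 7}, s ≤ k}:
g(0) = mex{} = 0
g(1) = mex{0} = 1
g(2) = mex{1} = 0
g(3) = mex{0} = 1
g(4) = mex{1} = 0
g(5) = mex{0} = 1
g(6) = mex{1} = 0
g(7) = mex{0} = 1
g(8) = mex{1} = 0
g(9) = mex{0} = 1
g(10) = mex{1} = 0
So g(10) = 0.
Row B is a plain Nim row of size 5, so its Grundy value is 5.
Build the Grundy sequence for row C with g(k) = mex{g(k−s) : s ∈ {3, 5, 7}, s ≤ k}:
k:     0  1  2  3  4  5  6  7  8
g(k):  0  0  0  1  1  1  2  2  2
So g(8) = 2.
For row D, compute g(0), g(1), … with moves {3, 5, 6}:
g(0) = mex{} = 0
g(1) = mex{} = 0
g(2) = mex{} = 0
g(3) = mex{0} = 1
g(4) = mex{0} = 1
g(5) = mex{0} = 1
g(6) = mex{0,1} = 2
g(7) = mex{0,1} = 2
g(8) = mex{0,1} = 2
So g(8) = 2.
By the Sprague-Grundy theorem, the Grundy value of a sum of independent games is the XOR of the component values.
Combined value = 0 ⊕ 5 ⊕ 2 ⊕ 2 = 5.

5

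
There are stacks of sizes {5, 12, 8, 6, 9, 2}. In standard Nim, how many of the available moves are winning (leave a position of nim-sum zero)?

3

Bitwise XOR of the heap sizes:
  0101  (5)
  1100  (12)
  1000  (8)
  0110  (6)
  1001  (9)
  0010  (2)
  ----
  1100  (12)
The overall nim-sum is X = 12. A stack of size p has a winning move iff p XOR X < p (reduce it to p XOR X).
  5: 5 XOR 12 = 9 ≥ 5 — no move.
  12: 12 XOR 12 = 0 < 12 — winning move (to 0).
  8: 8 XOR 12 = 4 < 8 — winning move (to 4).
  6: 6 XOR 12 = 10 ≥ 6 — no move.
  9: 9 XOR 12 = 5 < 9 — winning move (to 5).
  2: 2 XOR 12 = 14 ≥ 2 — no move.
That gives 3 winning moves.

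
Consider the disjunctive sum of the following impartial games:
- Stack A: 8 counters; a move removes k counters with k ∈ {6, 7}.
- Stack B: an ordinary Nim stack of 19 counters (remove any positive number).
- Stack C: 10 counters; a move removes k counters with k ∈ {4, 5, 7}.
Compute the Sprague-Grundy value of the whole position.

16

Build the Grundy sequence for stack A with g(k) = mex{g(k−s) : s ∈ {6, 7}, s ≤ k}:
g(0) = mex{} = 0
g(1) = mex{} = 0
g(2) = mex{} = 0
g(3) = mex{} = 0
g(4) = mex{} = 0
g(5) = mex{} = 0
g(6) = mex{0} = 1
g(7) = mex{0} = 1
g(8) = mex{0} = 1
So g(8) = 1.
Stack B is a plain Nim stack of size 19, so its Grundy value is 19.
Grundy values for stack C (subtraction set {4, 5, 7}):
k:     0  1  2  3  4  5  6  7  8  9 10
g(k):  0  0  0  0  1  1  1  1  2  2  2
So g(10) = 2.
The value of a disjunctive sum is the nim-sum of the parts.
Combined value = 1 XOR 19 XOR 2 = 16.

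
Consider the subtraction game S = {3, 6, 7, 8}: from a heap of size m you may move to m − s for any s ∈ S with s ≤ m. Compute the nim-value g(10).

Compute g(0), g(1), … for moves {3, 6, 7, 8}:
g(0) = mex{} = 0
g(1) = mex{} = 0
g(2) = mex{} = 0
g(3) = mex{0} = 1
g(4) = mex{0} = 1
g(5) = mex{0} = 1
g(6) = mex{0,1} = 2
g(7) = mex{0,1} = 2
g(8) = mex{0,1} = 2
g(9) = mex{0,1,2} = 3
g(10) = mex{0,1,2} = 3
So g(10) = 3.

3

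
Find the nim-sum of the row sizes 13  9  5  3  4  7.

Compute the nim-sum pairwise:
13 ⊕ 9 = 4
4 ⊕ 5 = 1
1 ⊕ 3 = 2
2 ⊕ 4 = 6
6 ⊕ 7 = 1

1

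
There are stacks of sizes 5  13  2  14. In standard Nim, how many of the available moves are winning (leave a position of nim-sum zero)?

In binary:
  0101  (5)
  1101  (13)
  0010  (2)
  1110  (14)
  ----
  0100  (4)
The overall nim-sum is X = 4. A stack of size p has a winning move iff p XOR X < p (reduce it to p XOR X).
  5: 5 XOR 4 = 1 < 5 — winning move (to 1).
  13: 13 XOR 4 = 9 < 13 — winning move (to 9).
  2: 2 XOR 4 = 6 ≥ 2 — no move.
  14: 14 XOR 4 = 10 < 14 — winning move (to 10).
That gives 3 winning moves.

3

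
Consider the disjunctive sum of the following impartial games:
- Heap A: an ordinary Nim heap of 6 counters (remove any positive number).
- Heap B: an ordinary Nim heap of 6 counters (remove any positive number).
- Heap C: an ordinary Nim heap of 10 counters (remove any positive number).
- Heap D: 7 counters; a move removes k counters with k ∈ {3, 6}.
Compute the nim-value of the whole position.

8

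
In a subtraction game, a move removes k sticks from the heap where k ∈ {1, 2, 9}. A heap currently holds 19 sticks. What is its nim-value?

Compute g(0), g(1), … for moves {1, 2, 9}:
k:     0  1  2  3  4  5  6  7  8  9 10 11 12 13 14 15 16 17 18 19
g(k):  0  1  2  0  1  2  0  1  2  3  0  1  2  0  1  2  0  1  2  3
So g(19) = 3.

3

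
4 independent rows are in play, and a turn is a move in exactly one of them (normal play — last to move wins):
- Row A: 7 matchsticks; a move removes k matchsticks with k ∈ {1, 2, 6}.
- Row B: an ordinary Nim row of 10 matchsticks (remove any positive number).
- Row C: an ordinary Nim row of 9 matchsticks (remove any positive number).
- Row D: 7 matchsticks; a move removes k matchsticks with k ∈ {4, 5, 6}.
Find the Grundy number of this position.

Grundy values for row A (subtraction set {1, 2, 6}):
g(0) = mex{} = 0
g(1) = mex{0} = 1
g(2) = mex{0,1} = 2
g(3) = mex{1,2} = 0
g(4) = mex{0,2} = 1
g(5) = mex{0,1} = 2
g(6) = mex{0,1,2} = 3
g(7) = mex{1,2,3} = 0
So g(7) = 0.
Row B is a plain Nim row of size 10, so its Grundy value is 10.
Row C is a plain Nim row of size 9, so its Grundy value is 9.
Grundy values for row D (subtraction set {4, 5, 6}):
g(0) = mex{} = 0
g(1) = mex{} = 0
g(2) = mex{} = 0
g(3) = mex{} = 0
g(4) = mex{0} = 1
g(5) = mex{0} = 1
g(6) = mex{0} = 1
g(7) = mex{0} = 1
So g(7) = 1.
By the Sprague-Grundy theorem, the Grundy value of a sum of independent games is the XOR of the component values.
Combined value = 0 ⊕ 10 ⊕ 9 ⊕ 1 = 2.

2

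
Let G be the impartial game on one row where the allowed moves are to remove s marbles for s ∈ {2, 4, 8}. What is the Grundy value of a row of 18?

Grundy values for subtraction set {2, 4, 8}:
k:     0  1  2  3  4  5  6  7  8  9 10 11 12 13 14 15 16 17 18
g(k):  0  0  1  1  2  2  0  0  1  1  2  2  0  0  1  1  2  2  0
So g(18) = 0.

0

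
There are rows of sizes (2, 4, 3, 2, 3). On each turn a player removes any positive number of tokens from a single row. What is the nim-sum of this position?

Compute the nim-sum pairwise:
2 ^ 4 = 6
6 ^ 3 = 5
5 ^ 2 = 7
7 ^ 3 = 4

4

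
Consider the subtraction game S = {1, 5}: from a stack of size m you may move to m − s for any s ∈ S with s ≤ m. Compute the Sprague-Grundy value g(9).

Compute g(0), g(1), … for moves {1, 5}:
g(0) = mex{} = 0
g(1) = mex{0} = 1
g(2) = mex{1} = 0
g(3) = mex{0} = 1
g(4) = mex{1} = 0
g(5) = mex{0} = 1
g(6) = mex{1} = 0
g(7) = mex{0} = 1
g(8) = mex{1} = 0
g(9) = mex{0} = 1
So g(9) = 1.

1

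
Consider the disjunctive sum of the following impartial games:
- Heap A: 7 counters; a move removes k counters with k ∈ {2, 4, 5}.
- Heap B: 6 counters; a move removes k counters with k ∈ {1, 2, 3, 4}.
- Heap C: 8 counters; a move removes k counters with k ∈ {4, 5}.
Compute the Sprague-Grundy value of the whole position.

Build the Grundy sequence for heap A with g(k) = mex{g(k−s) : s ∈ {2, 4, 5}, s ≤ k}:
g(0) = mex{} = 0
g(1) = mex{} = 0
g(2) = mex{0} = 1
g(3) = mex{0} = 1
g(4) = mex{0,1} = 2
g(5) = mex{0,1} = 2
g(6) = mex{0,1,2} = 3
g(7) = mex{1,2} = 0
So g(7) = 0.
Build the Grundy sequence for heap B with g(k) = mex{g(k−s) : s ∈ {1, 2, 3, 4}, s ≤ k}:
g(0) = mex{} = 0
g(1) = mex{0} = 1
g(2) = mex{0,1} = 2
g(3) = mex{0,1,2} = 3
g(4) = mex{0,1,2,3} = 4
g(5) = mex{1,2,3,4} = 0
g(6) = mex{0,2,3,4} = 1
So g(6) = 1.
Build the Grundy sequence for heap C with g(k) = mex{g(k−s) : s ∈ {4, 5}, s ≤ k}:
g(0) = mex{} = 0
g(1) = mex{} = 0
g(2) = mex{} = 0
g(3) = mex{} = 0
g(4) = mex{0} = 1
g(5) = mex{0} = 1
g(6) = mex{0} = 1
g(7) = mex{0} = 1
g(8) = mex{0,1} = 2
So g(8) = 2.
By the Sprague-Grundy theorem, the Grundy value of a sum of independent games is the XOR of the component values.
Combined value = 0 ⊕ 1 ⊕ 2 = 3.

3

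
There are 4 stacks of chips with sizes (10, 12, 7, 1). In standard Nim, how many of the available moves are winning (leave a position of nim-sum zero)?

0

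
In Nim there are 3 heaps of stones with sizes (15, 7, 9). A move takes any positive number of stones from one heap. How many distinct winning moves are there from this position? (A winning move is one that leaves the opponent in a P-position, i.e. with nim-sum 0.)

Bitwise XOR of the heap sizes:
  1111  (15)
  0111  (7)
  1001  (9)
  ----
  0001  (1)
The overall nim-sum is X = 1. A heap of size p has a winning move iff p XOR X < p (reduce it to p XOR X).
  15: 15 XOR 1 = 14 < 15 — winning move (to 14).
  7: 7 XOR 1 = 6 < 7 — winning move (to 6).
  9: 9 XOR 1 = 8 < 9 — winning move (to 8).
That gives 3 winning moves.

3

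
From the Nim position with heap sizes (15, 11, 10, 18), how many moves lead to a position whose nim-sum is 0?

1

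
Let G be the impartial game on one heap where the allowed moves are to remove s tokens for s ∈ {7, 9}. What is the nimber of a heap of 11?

Grundy values for subtraction set {7, 9}:
g(0) = mex{} = 0
g(1) = mex{} = 0
g(2) = mex{} = 0
g(3) = mex{} = 0
g(4) = mex{} = 0
g(5) = mex{} = 0
g(6) = mex{} = 0
g(7) = mex{0} = 1
g(8) = mex{0} = 1
g(9) = mex{0} = 1
g(10) = mex{0} = 1
g(11) = mex{0} = 1
So g(11) = 1.

1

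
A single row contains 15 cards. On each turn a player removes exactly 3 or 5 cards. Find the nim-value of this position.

2

Grundy values for subtraction set {3, 5}:
k:     0  1  2  3  4  5  6  7  8  9 10 11 12 13 14 15
g(k):  0  0  0  1  1  1  2  2  0  0  0  1  1  1  2  2
So g(15) = 2.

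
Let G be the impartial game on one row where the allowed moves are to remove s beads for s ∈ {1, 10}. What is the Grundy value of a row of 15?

0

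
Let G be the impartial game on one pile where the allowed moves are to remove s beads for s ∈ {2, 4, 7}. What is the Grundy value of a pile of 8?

Compute g(0), g(1), … for moves {2, 4, 7}:
g(0) = mex{} = 0
g(1) = mex{} = 0
g(2) = mex{0} = 1
g(3) = mex{0} = 1
g(4) = mex{0,1} = 2
g(5) = mex{0,1} = 2
g(6) = mex{1,2} = 0
g(7) = mex{0,1,2} = 3
g(8) = mex{0,2} = 1
So g(8) = 1.

1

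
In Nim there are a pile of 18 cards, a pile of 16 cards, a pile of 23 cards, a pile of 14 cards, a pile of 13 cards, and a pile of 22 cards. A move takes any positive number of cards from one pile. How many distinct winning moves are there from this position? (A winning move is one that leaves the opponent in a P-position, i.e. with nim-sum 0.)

Nim-sum: 18 ⊕ 16 ⊕ 23 ⊕ 14 ⊕ 13 ⊕ 22 = 0.
The nim-sum is already 0, so every move leaves a nonzero nim-sum — there are no winning moves.

0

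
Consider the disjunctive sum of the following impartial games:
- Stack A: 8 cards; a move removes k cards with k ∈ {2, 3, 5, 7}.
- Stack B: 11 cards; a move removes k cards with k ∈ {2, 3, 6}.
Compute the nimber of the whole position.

5

For stack A, compute g(0), g(1), … with moves {2, 3, 5, 7}:
k:     0  1  2  3  4  5  6  7  8
g(k):  0  0  1  1  2  2  3  3  4
So g(8) = 4.
For stack B, compute g(0), g(1), … with moves {2, 3, 6}:
g(0) = mex{} = 0
g(1) = mex{} = 0
g(2) = mex{0} = 1
g(3) = mex{0} = 1
g(4) = mex{0,1} = 2
g(5) = mex{1} = 0
g(6) = mex{0,1,2} = 3
g(7) = mex{0,2} = 1
g(8) = mex{0,1,3} = 2
g(9) = mex{1,3} = 0
g(10) = mex{1,2} = 0
g(11) = mex{0,2} = 1
So g(11) = 1.
The value of a disjunctive sum is the nim-sum of the parts.
Combined value = 4 ⊕ 1 = 5.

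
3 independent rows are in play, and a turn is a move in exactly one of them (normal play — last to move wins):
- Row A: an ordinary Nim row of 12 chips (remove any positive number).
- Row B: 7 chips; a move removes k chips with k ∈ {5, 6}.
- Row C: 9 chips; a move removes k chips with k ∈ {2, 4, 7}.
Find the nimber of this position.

Row A is a plain Nim row of size 12, so its Grundy value is 12.
Grundy values for row B (subtraction set {5, 6}):
g(0) = mex{} = 0
g(1) = mex{} = 0
g(2) = mex{} = 0
g(3) = mex{} = 0
g(4) = mex{} = 0
g(5) = mex{0} = 1
g(6) = mex{0} = 1
g(7) = mex{0} = 1
So g(7) = 1.
Grundy values for row C (subtraction set {2, 4, 7}):
k:     0  1  2  3  4  5  6  7  8  9
g(k):  0  0  1  1  2  2  0  3  1  0
So g(9) = 0.
The value of a disjunctive sum is the nim-sum of the parts.
Combined value = 12 ⊕ 1 ⊕ 0 = 13.

13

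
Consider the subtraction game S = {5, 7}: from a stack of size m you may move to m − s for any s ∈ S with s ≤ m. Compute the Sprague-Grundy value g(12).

Grundy values for subtraction set {5, 7}:
g(0) = mex{} = 0
g(1) = mex{} = 0
g(2) = mex{} = 0
g(3) = mex{} = 0
g(4) = mex{} = 0
g(5) = mex{0} = 1
g(6) = mex{0} = 1
g(7) = mex{0} = 1
g(8) = mex{0} = 1
g(9) = mex{0} = 1
g(10) = mex{0,1} = 2
g(11) = mex{0,1} = 2
g(12) = mex{1} = 0
So g(12) = 0.

0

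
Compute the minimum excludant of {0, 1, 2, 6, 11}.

3

The values 0, 1, 2 are all present; 3 is the first non-negative integer missing from the set.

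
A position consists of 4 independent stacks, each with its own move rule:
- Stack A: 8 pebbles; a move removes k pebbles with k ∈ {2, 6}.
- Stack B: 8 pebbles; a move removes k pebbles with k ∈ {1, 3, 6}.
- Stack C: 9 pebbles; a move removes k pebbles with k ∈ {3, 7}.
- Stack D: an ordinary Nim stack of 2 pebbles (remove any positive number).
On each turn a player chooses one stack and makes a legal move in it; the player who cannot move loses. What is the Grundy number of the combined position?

Build the Grundy sequence for stack A with g(k) = mex{g(k−s) : s ∈ {2, 6}, s ≤ k}:
k:     0  1  2  3  4  5  6  7  8
g(k):  0  0  1  1  0  0  1  1  0
So g(8) = 0.
Grundy values for stack B (subtraction set {1, 3, 6}):
g(0) = mex{} = 0
g(1) = mex{0} = 1
g(2) = mex{1} = 0
g(3) = mex{0} = 1
g(4) = mex{1} = 0
g(5) = mex{0} = 1
g(6) = mex{0,1} = 2
g(7) = mex{0,1,2} = 3
g(8) = mex{0,1,3} = 2
So g(8) = 2.
For stack C, compute g(0), g(1), … with moves {3, 7}:
g(0) = mex{} = 0
g(1) = mex{} = 0
g(2) = mex{} = 0
g(3) = mex{0} = 1
g(4) = mex{0} = 1
g(5) = mex{0} = 1
g(6) = mex{1} = 0
g(7) = mex{0,1} = 2
g(8) = mex{0,1} = 2
g(9) = mex{0} = 1
So g(9) = 1.
Stack D is a plain Nim stack of size 2, so its Grundy value is 2.
The value of a disjunctive sum is the nim-sum of the parts.
Combined value = 0 ⊕ 2 ⊕ 1 ⊕ 2 = 1.

1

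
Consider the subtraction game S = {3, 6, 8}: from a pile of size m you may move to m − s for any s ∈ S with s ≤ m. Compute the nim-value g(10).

Grundy values for subtraction set {3, 6, 8}:
k:     0  1  2  3  4  5  6  7  8  9 10
g(k):  0  0  0  1  1  1  2  2  2  3  3
So g(10) = 3.

3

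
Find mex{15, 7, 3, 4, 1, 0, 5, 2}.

6

The values 0, 1, 2, 3, 4, 5 are all present; 6 is the first non-negative integer missing from the set.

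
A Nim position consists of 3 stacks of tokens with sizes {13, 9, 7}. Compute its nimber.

In binary:
  1101  (13)
  1001  (9)
  0111  (7)
  ----
  0011  (3)

3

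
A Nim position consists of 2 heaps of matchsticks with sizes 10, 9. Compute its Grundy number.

3

Write each in binary and XOR column by column:
  1010  (10)
  1001  (9)
  ----
  0011  (3)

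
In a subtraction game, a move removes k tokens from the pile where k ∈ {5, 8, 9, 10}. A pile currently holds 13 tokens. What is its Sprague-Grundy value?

2

Compute g(0), g(1), … for moves {5, 8, 9, 10}:
k:     0  1  2  3  4  5  6  7  8  9 10 11 12 13
g(k):  0  0  0  0  0  1  1  1  1  1  2  2  2  2
So g(13) = 2.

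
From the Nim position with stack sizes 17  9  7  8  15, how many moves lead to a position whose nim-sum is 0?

Nim-sum: 17 ^ 9 ^ 7 ^ 8 ^ 15 = 24.
The overall nim-sum is X = 24. A stack of size p has a winning move iff p XOR X < p (reduce it to p XOR X).
  17: 17 XOR 24 = 9 < 17 — winning move (to 9).
  9: 9 XOR 24 = 17 ≥ 9 — no move.
  7: 7 XOR 24 = 31 ≥ 7 — no move.
  8: 8 XOR 24 = 16 ≥ 8 — no move.
  15: 15 XOR 24 = 23 ≥ 15 — no move.
That gives 1 winning move.

1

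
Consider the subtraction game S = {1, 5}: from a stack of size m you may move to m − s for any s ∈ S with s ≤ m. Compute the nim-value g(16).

0

Build the Grundy sequence with g(k) = mex{g(k−s) : s ∈ {1, 5}, s ≤ k}:
k:     0  1  2  3  4  5  6  7  8  9 10 11 12 13 14 15 16
g(k):  0  1  0  1  0  1  0  1  0  1  0  1  0  1  0  1  0
So g(16) = 0.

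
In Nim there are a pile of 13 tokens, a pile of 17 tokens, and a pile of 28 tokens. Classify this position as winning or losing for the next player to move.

Compute the nim-sum pairwise:
13 ^ 17 = 28
28 ^ 28 = 0
The nim-sum is 0, so this is a P-position: the player to move is in a losing position under optimal play.

Losing position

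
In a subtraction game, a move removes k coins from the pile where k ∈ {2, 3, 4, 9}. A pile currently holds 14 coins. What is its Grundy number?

1

Grundy values for subtraction set {2, 3, 4, 9}:
g(0) = mex{} = 0
g(1) = mex{} = 0
g(2) = mex{0} = 1
g(3) = mex{0} = 1
g(4) = mex{0,1} = 2
g(5) = mex{0,1} = 2
g(6) = mex{1,2} = 0
g(7) = mex{1,2} = 0
g(8) = mex{0,2} = 1
g(9) = mex{0,2} = 1
g(10) = mex{0,1} = 2
g(11) = mex{0,1} = 2
g(12) = mex{1,2} = 0
g(13) = mex{1,2} = 0
g(14) = mex{0,2} = 1
So g(14) = 1.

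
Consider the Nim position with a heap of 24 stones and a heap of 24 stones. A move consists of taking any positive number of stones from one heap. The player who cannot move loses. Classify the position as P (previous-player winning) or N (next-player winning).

Compute the nim-sum pairwise:
24 XOR 24 = 0
The nim-sum is 0, so this is a P-position: the player to move is in a losing position under optimal play.

P-position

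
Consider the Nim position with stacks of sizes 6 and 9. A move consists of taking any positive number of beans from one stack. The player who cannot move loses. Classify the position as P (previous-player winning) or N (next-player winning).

N-position

In binary:
  0110  (6)
  1001  (9)
  ----
  1111  (15)
The nim-sum is 15 ≠ 0, so this is an N-position: the player to move can win.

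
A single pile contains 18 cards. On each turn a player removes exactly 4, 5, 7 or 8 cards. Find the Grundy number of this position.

1

Grundy values for subtraction set {4, 5, 7, 8}:
k:     0  1  2  3  4  5  6  7  8  9 10 11 12 13 14 15 16 17 18
g(k):  0  0  0  0  1  1  1  1  2  2  2  2  0  0  0  0  1  1  1
So g(18) = 1.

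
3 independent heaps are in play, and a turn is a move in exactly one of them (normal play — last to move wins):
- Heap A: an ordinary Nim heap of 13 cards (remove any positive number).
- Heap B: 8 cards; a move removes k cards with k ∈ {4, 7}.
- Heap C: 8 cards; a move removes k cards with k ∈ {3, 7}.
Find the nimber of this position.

13

Heap A is a plain Nim heap of size 13, so its Grundy value is 13.
For heap B, compute g(0), g(1), … with moves {4, 7}:
g(0) = mex{} = 0
g(1) = mex{} = 0
g(2) = mex{} = 0
g(3) = mex{} = 0
g(4) = mex{0} = 1
g(5) = mex{0} = 1
g(6) = mex{0} = 1
g(7) = mex{0} = 1
g(8) = mex{0,1} = 2
So g(8) = 2.
Grundy values for heap C (subtraction set {3, 7}):
k:     0  1  2  3  4  5  6  7  8
g(k):  0  0  0  1  1  1  0  2  2
So g(8) = 2.
The value of a disjunctive sum is the nim-sum of the parts.
Combined value = 13 ⊕ 2 ⊕ 2 = 13.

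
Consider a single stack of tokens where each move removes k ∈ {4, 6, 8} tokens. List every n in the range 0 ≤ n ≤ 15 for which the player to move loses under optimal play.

0, 1, 2, 3, 12, 13, 14, 15

Compute g(0), g(1), … for moves {4, 6, 8}:
k:     0  1  2  3  4  5  6  7  8  9 10 11 12 13 14 15
g(k):  0  0  0  0  1  1  1  1  2  2  2  2  0  0  0  0
The P-positions (g = 0) in 0..15 are 0, 1, 2, 3, 12, 13, 14, 15.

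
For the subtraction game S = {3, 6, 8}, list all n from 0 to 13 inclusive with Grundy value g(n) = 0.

0, 1, 2, 11, 12, 13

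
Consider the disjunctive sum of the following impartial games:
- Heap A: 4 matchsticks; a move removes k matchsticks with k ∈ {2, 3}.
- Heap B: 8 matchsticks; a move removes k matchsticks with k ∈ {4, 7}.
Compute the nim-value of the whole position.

0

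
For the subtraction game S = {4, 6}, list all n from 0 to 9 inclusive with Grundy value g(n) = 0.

0, 1, 2, 3

Build the Grundy sequence with g(k) = mex{g(k−s) : s ∈ {4, 6}, s ≤ k}:
k:     0  1  2  3  4  5  6  7  8  9
g(k):  0  0  0  0  1  1  1  1  2  2
The P-positions (g = 0) in 0..9 are 0, 1, 2, 3.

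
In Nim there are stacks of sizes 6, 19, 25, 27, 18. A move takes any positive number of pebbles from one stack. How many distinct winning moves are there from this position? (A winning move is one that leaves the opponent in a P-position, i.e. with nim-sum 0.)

1

Nim-sum: 6 XOR 19 XOR 25 XOR 27 XOR 18 = 5.
The overall nim-sum is X = 5. A stack of size p has a winning move iff p XOR X < p (reduce it to p XOR X).
  6: 6 XOR 5 = 3 < 6 — winning move (to 3).
  19: 19 XOR 5 = 22 ≥ 19 — no move.
  25: 25 XOR 5 = 28 ≥ 25 — no move.
  27: 27 XOR 5 = 30 ≥ 27 — no move.
  18: 18 XOR 5 = 23 ≥ 18 — no move.
That gives 1 winning move.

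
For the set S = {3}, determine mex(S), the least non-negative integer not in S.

0

0 is not in the set, so the mex is 0.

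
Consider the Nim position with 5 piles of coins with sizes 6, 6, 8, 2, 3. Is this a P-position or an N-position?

Nim-sum: 6 ⊕ 6 ⊕ 8 ⊕ 2 ⊕ 3 = 9.
The nim-sum is 9 ≠ 0, so this is an N-position: the player to move can win.

N-position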